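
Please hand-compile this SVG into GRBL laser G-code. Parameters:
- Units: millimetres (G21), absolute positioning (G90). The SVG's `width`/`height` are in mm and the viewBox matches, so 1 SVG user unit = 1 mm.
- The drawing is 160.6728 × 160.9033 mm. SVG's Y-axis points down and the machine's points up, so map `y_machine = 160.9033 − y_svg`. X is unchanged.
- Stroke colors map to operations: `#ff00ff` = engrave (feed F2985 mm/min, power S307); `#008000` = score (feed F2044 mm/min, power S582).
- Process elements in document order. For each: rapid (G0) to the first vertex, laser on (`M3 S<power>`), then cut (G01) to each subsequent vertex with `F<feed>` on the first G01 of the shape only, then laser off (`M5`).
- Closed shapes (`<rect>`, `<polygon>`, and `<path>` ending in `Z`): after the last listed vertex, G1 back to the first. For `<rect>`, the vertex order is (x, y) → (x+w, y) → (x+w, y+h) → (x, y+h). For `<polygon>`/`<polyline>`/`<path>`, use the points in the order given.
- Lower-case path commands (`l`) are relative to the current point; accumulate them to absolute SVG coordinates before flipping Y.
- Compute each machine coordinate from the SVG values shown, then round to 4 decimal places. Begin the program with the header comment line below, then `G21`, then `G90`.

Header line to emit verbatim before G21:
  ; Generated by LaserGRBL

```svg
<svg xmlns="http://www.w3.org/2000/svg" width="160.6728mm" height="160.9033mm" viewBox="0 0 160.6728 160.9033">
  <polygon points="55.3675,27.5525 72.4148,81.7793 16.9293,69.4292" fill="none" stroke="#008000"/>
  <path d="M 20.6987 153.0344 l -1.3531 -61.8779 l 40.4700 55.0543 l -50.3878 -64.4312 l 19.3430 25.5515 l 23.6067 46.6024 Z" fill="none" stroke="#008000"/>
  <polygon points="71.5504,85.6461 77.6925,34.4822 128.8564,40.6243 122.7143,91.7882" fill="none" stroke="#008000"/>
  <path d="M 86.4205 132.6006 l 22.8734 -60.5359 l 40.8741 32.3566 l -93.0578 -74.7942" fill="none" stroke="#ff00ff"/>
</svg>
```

1 u = 1 mm; y_m = 160.9033 − y.

[1] `<polygon>` regular polygon, #008000→score S582 F2044: (55.3675,133.3508) → (72.4148,79.1240) → (16.9293,91.4741) → (55.3675,133.3508) (closed)

[2] `<path>` closed polygon, #008000→score S582 F2044: (20.6987,7.8689) → (19.3456,69.7468) → (59.8156,14.6925) → (9.4278,79.1237) → (28.7708,53.5722) → (52.3775,6.9698) → (20.6987,7.8689) (closed)

[3] `<polygon>` regular polygon, #008000→score S582 F2044: (71.5504,75.2572) → (77.6925,126.4211) → (128.8564,120.2790) → (122.7143,69.1151) → (71.5504,75.2572) (closed)

[4] `<path>` open polyline, #ff00ff→engrave S307 F2985: (86.4205,28.3027) → (109.2939,88.8386) → (150.1680,56.4820) → (57.1102,131.2762)

; Generated by LaserGRBL
G21
G90
G0 X55.3675 Y133.3508
M3 S582
G01 X72.4148 Y79.1240 F2044
G01 X16.9293 Y91.4741
G01 X55.3675 Y133.3508
M5
G0 X20.6987 Y7.8689
M3 S582
G01 X19.3456 Y69.7468 F2044
G01 X59.8156 Y14.6925
G01 X9.4278 Y79.1237
G01 X28.7708 Y53.5722
G01 X52.3775 Y6.9698
G01 X20.6987 Y7.8689
M5
G0 X71.5504 Y75.2572
M3 S582
G01 X77.6925 Y126.4211 F2044
G01 X128.8564 Y120.2790
G01 X122.7143 Y69.1151
G01 X71.5504 Y75.2572
M5
G0 X86.4205 Y28.3027
M3 S307
G01 X109.2939 Y88.8386 F2985
G01 X150.1680 Y56.4820
G01 X57.1102 Y131.2762
M5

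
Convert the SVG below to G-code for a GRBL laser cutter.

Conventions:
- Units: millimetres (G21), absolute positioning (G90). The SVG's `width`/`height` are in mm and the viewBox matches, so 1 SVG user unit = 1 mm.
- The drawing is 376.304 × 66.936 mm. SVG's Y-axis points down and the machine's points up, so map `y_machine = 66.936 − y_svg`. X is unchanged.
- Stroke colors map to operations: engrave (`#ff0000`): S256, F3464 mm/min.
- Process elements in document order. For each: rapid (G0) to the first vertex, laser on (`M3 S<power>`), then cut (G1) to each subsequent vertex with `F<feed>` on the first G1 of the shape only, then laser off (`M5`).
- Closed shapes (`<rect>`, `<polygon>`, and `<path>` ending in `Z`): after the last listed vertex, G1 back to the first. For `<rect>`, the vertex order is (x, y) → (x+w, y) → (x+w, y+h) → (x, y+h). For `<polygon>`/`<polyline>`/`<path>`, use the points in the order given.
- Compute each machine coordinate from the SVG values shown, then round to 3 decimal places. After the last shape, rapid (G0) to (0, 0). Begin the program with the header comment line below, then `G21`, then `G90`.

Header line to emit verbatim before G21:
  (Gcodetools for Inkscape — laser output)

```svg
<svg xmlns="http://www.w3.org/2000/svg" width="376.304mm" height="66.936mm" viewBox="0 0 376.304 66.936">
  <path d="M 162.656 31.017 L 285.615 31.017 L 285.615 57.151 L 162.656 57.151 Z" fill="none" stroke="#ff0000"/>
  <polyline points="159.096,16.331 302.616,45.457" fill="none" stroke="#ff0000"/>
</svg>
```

viewBox `0 0 376.304 66.936` with mm width/height → 1 unit = 1 mm. Flip: y_m = 66.936 − y_svg.

**Shape 1** — `<path>` rectangle, stroke `#ff0000` → engrave (S256, F3464). Machine vertices: (162.656,35.919) → (285.615,35.919) → (285.615,9.785) → (162.656,9.785) → (162.656,35.919). Closed: final G1 returns to the first vertex.

**Shape 2** — `<polyline>` line segment, stroke `#ff0000` → engrave (S256, F3464). Machine vertices: (159.096,50.605) → (302.616,21.479). Open path.

(Gcodetools for Inkscape — laser output)
G21
G90
G0 X162.656 Y35.919
M3 S256
G1 X285.615 Y35.919 F3464
G1 X285.615 Y9.785
G1 X162.656 Y9.785
G1 X162.656 Y35.919
M5
G0 X159.096 Y50.605
M3 S256
G1 X302.616 Y21.479 F3464
M5
G0 X0.000 Y0.000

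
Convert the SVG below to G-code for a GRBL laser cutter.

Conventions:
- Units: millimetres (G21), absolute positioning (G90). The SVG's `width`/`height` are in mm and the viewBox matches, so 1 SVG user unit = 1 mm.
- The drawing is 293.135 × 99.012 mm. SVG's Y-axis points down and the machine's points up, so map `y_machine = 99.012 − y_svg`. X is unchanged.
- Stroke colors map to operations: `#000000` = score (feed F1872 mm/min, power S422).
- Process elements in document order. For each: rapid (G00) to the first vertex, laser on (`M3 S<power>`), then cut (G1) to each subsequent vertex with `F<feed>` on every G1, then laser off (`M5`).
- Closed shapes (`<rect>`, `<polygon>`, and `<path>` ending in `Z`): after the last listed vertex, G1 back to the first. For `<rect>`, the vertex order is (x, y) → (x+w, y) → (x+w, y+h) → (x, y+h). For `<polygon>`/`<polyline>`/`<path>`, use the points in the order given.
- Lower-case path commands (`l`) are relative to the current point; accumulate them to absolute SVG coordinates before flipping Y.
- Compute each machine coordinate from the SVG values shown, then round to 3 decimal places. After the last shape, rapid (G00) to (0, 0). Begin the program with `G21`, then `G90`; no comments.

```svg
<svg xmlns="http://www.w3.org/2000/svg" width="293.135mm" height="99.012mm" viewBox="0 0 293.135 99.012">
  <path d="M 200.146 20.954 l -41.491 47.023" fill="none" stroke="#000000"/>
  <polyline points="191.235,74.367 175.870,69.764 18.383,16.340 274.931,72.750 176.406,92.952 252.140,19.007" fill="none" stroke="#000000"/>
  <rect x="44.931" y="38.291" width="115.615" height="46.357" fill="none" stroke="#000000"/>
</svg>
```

1 u = 1 mm; y_m = 99.012 − y.

[1] `<path>` line segment, #000000→score S422 F1872: (200.146,78.058) → (158.655,31.035)

[2] `<polyline>` open polyline, #000000→score S422 F1872: (191.235,24.645) → (175.870,29.248) → (18.383,82.672) → (274.931,26.262) → (176.406,6.060) → (252.140,80.005)

[3] `<rect>` rectangle, #000000→score S422 F1872: (44.931,60.721) → (160.546,60.721) → (160.546,14.364) → (44.931,14.364) → (44.931,60.721) (closed)

G21
G90
G00 X200.146 Y78.058
M3 S422
G1 X158.655 Y31.035 F1872
M5
G00 X191.235 Y24.645
M3 S422
G1 X175.870 Y29.248 F1872
G1 X18.383 Y82.672 F1872
G1 X274.931 Y26.262 F1872
G1 X176.406 Y6.060 F1872
G1 X252.140 Y80.005 F1872
M5
G00 X44.931 Y60.721
M3 S422
G1 X160.546 Y60.721 F1872
G1 X160.546 Y14.364 F1872
G1 X44.931 Y14.364 F1872
G1 X44.931 Y60.721 F1872
M5
G00 X0.000 Y0.000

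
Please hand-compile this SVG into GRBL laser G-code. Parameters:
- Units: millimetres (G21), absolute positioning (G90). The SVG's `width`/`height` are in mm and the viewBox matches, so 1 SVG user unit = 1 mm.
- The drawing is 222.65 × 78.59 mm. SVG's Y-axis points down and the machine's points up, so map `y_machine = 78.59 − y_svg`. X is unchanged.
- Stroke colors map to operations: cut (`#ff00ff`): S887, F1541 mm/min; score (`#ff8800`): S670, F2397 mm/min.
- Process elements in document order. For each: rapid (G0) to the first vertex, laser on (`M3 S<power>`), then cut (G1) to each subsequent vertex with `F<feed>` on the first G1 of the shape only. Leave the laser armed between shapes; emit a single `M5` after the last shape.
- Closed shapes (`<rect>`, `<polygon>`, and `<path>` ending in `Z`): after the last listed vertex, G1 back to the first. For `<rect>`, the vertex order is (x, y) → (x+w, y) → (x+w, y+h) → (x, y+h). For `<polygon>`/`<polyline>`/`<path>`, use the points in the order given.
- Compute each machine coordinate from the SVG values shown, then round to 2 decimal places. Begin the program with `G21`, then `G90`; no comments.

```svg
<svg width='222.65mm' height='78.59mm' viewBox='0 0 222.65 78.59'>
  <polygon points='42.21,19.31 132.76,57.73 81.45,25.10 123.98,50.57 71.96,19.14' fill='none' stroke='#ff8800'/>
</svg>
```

G21
G90
G0 X42.21 Y59.28
M3 S670
G1 X132.76 Y20.86 F2397
G1 X81.45 Y53.49
G1 X123.98 Y28.02
G1 X71.96 Y59.45
G1 X42.21 Y59.28
M5

1 u = 1 mm; y_m = 78.59 − y.

[1] `<polygon>` closed polygon, #ff8800→score S670 F2397: (42.21,59.28) → (132.76,20.86) → (81.45,53.49) → (123.98,28.02) → (71.96,59.45) → (42.21,59.28) (closed)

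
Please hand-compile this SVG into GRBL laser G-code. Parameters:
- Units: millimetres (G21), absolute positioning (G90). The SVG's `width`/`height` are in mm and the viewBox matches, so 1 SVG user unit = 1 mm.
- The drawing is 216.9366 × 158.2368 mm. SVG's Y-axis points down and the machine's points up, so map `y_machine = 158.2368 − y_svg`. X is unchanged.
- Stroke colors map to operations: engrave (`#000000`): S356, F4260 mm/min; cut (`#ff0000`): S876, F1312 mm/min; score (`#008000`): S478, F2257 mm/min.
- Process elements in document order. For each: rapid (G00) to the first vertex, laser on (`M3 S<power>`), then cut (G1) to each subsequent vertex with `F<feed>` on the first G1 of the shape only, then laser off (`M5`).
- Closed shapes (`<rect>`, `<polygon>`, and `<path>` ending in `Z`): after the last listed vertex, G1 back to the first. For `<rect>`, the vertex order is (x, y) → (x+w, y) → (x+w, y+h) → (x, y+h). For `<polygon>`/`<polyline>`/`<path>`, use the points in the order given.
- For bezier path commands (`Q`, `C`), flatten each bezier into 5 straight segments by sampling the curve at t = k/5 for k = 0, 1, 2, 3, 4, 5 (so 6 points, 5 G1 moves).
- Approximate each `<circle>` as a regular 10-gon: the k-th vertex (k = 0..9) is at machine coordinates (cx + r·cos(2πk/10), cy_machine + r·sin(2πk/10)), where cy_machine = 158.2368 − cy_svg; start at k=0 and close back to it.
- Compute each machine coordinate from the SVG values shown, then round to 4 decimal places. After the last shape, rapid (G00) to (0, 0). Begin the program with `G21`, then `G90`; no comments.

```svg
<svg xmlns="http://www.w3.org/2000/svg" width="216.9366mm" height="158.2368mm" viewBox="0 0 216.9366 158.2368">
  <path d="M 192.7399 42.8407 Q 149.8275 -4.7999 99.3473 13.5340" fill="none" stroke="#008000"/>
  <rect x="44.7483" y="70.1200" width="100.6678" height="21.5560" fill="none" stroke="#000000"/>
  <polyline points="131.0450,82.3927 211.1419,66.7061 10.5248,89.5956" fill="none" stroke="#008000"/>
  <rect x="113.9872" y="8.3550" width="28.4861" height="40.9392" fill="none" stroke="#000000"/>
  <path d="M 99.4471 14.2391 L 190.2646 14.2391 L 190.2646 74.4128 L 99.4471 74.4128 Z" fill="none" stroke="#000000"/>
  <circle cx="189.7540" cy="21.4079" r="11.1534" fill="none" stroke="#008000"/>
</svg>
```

Since the viewBox matches the mm dimensions, user units are millimetres directly. The only transform is the Y-flip y_m = 158.2368 − y_svg.

Shape 1 is a quadratic bezier drawn with `<path>`. Its stroke #008000 means score at S478, F2257. After flipping Y the toolpath is (192.7399,115.3961) → (175.2722,131.8134) → (157.1991,142.9527) → (138.5206,148.8140) → (119.2367,149.3974) → (99.3473,144.7028).

Shape 2 is a rectangle drawn with `<rect>`. Its stroke #000000 means engrave at S356, F4260. After flipping Y the toolpath is (44.7483,88.1168) → (145.4161,88.1168) → (145.4161,66.5608) → (44.7483,66.5608) → (44.7483,88.1168), returning to the start.

Shape 3 is a open polyline drawn with `<polyline>`. Its stroke #008000 means score at S478, F2257. After flipping Y the toolpath is (131.0450,75.8441) → (211.1419,91.5307) → (10.5248,68.6412).

Shape 4 is a rectangle drawn with `<rect>`. Its stroke #000000 means engrave at S356, F4260. After flipping Y the toolpath is (113.9872,149.8818) → (142.4733,149.8818) → (142.4733,108.9426) → (113.9872,108.9426) → (113.9872,149.8818), returning to the start.

Shape 5 is a rectangle drawn with `<path>`. Its stroke #000000 means engrave at S356, F4260. After flipping Y the toolpath is (99.4471,143.9977) → (190.2646,143.9977) → (190.2646,83.8240) → (99.4471,83.8240) → (99.4471,143.9977), returning to the start.

Shape 6 is a circle drawn with `<circle>`. Its stroke #008000 means score at S478, F2257. After flipping Y the toolpath is (200.9074,136.8289) → (198.7773,143.3847) → (193.2006,147.4364) → (186.3074,147.4364) → (180.7307,143.3847) → (178.6006,136.8289) → (180.7307,130.2731) → (186.3074,126.2214) → (193.2006,126.2214) → (198.7773,130.2731) → (200.9074,136.8289), returning to the start.

G21
G90
G00 X192.7399 Y115.3961
M3 S478
G1 X175.2722 Y131.8134 F2257
G1 X157.1991 Y142.9527
G1 X138.5206 Y148.8140
G1 X119.2367 Y149.3974
G1 X99.3473 Y144.7028
M5
G00 X44.7483 Y88.1168
M3 S356
G1 X145.4161 Y88.1168 F4260
G1 X145.4161 Y66.5608
G1 X44.7483 Y66.5608
G1 X44.7483 Y88.1168
M5
G00 X131.0450 Y75.8441
M3 S478
G1 X211.1419 Y91.5307 F2257
G1 X10.5248 Y68.6412
M5
G00 X113.9872 Y149.8818
M3 S356
G1 X142.4733 Y149.8818 F4260
G1 X142.4733 Y108.9426
G1 X113.9872 Y108.9426
G1 X113.9872 Y149.8818
M5
G00 X99.4471 Y143.9977
M3 S356
G1 X190.2646 Y143.9977 F4260
G1 X190.2646 Y83.8240
G1 X99.4471 Y83.8240
G1 X99.4471 Y143.9977
M5
G00 X200.9074 Y136.8289
M3 S478
G1 X198.7773 Y143.3847 F2257
G1 X193.2006 Y147.4364
G1 X186.3074 Y147.4364
G1 X180.7307 Y143.3847
G1 X178.6006 Y136.8289
G1 X180.7307 Y130.2731
G1 X186.3074 Y126.2214
G1 X193.2006 Y126.2214
G1 X198.7773 Y130.2731
G1 X200.9074 Y136.8289
M5
G00 X0.0000 Y0.0000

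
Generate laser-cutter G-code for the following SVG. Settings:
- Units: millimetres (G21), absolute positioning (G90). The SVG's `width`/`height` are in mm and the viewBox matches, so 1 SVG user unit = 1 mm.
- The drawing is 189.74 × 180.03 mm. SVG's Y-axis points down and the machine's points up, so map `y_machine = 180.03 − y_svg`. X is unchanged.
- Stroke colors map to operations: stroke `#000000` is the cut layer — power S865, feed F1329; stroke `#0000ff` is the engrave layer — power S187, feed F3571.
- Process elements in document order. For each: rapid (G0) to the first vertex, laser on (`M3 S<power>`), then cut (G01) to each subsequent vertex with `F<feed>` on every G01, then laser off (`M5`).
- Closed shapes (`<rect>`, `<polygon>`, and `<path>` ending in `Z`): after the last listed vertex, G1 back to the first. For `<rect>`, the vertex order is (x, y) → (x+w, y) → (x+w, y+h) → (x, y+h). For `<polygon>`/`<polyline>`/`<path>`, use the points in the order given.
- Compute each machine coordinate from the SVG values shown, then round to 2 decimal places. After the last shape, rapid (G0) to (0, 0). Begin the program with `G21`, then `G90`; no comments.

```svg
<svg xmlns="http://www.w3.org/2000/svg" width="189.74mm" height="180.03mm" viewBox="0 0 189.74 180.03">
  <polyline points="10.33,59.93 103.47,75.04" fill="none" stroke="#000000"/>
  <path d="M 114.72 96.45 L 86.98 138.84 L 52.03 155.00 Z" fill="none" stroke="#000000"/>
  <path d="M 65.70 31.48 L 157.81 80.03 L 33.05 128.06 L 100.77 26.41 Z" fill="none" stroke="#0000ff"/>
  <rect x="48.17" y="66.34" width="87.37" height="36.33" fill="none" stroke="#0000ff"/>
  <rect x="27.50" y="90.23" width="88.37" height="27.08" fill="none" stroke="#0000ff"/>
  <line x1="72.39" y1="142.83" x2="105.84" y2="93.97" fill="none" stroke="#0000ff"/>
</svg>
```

G21
G90
G0 X10.33 Y120.10
M3 S865
G01 X103.47 Y104.99 F1329
M5
G0 X114.72 Y83.58
M3 S865
G01 X86.98 Y41.19 F1329
G01 X52.03 Y25.03 F1329
G01 X114.72 Y83.58 F1329
M5
G0 X65.70 Y148.55
M3 S187
G01 X157.81 Y100.00 F3571
G01 X33.05 Y51.97 F3571
G01 X100.77 Y153.62 F3571
G01 X65.70 Y148.55 F3571
M5
G0 X48.17 Y113.69
M3 S187
G01 X135.54 Y113.69 F3571
G01 X135.54 Y77.36 F3571
G01 X48.17 Y77.36 F3571
G01 X48.17 Y113.69 F3571
M5
G0 X27.50 Y89.80
M3 S187
G01 X115.87 Y89.80 F3571
G01 X115.87 Y62.72 F3571
G01 X27.50 Y62.72 F3571
G01 X27.50 Y89.80 F3571
M5
G0 X72.39 Y37.20
M3 S187
G01 X105.84 Y86.06 F3571
M5
G0 X0.00 Y0.00

viewBox `0 0 189.74 180.03` with mm width/height → 1 unit = 1 mm. Flip: y_m = 180.03 − y_svg.

**Shape 1** — `<polyline>` line segment, stroke `#000000` → cut (S865, F1329). Machine vertices: (10.33,120.10) → (103.47,104.99). Open path.

**Shape 2** — `<path>` closed polygon, stroke `#000000` → cut (S865, F1329). Machine vertices: (114.72,83.58) → (86.98,41.19) → (52.03,25.03) → (114.72,83.58). Closed: final G1 returns to the first vertex.

**Shape 3** — `<path>` closed polygon, stroke `#0000ff` → engrave (S187, F3571). Machine vertices: (65.70,148.55) → (157.81,100.00) → (33.05,51.97) → (100.77,153.62) → (65.70,148.55). Closed: final G1 returns to the first vertex.

**Shape 4** — `<rect>` rectangle, stroke `#0000ff` → engrave (S187, F3571). Machine vertices: (48.17,113.69) → (135.54,113.69) → (135.54,77.36) → (48.17,77.36) → (48.17,113.69). Closed: final G1 returns to the first vertex.

**Shape 5** — `<rect>` rectangle, stroke `#0000ff` → engrave (S187, F3571). Machine vertices: (27.50,89.80) → (115.87,89.80) → (115.87,62.72) → (27.50,62.72) → (27.50,89.80). Closed: final G1 returns to the first vertex.

**Shape 6** — `<line>` line segment, stroke `#0000ff` → engrave (S187, F3571). Machine vertices: (72.39,37.20) → (105.84,86.06). Open path.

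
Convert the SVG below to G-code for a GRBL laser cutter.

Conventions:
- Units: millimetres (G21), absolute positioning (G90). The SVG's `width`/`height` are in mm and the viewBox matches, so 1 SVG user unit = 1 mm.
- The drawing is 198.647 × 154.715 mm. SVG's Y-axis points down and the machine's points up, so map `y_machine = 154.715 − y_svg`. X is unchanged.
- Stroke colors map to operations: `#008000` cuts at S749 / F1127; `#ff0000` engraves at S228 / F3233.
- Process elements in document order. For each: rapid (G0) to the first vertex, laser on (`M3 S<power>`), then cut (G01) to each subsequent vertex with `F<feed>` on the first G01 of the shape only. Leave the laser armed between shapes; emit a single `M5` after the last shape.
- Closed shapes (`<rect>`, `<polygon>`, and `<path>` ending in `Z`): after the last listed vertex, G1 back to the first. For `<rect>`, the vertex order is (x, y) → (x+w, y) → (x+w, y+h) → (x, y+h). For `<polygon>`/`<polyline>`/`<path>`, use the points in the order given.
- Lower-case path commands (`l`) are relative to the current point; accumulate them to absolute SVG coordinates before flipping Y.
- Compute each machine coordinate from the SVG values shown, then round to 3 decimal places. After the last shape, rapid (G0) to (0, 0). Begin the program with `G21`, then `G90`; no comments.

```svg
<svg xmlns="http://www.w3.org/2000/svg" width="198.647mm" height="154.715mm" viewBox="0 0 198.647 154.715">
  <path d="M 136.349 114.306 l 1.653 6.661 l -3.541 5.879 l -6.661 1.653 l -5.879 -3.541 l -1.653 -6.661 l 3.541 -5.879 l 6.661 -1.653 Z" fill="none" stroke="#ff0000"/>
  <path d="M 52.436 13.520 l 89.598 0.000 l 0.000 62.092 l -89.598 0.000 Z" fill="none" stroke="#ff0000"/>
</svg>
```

G21
G90
G0 X136.349 Y40.409
M3 S228
G01 X138.002 Y33.748 F3233
G01 X134.461 Y27.869
G01 X127.800 Y26.216
G01 X121.921 Y29.757
G01 X120.268 Y36.418
G01 X123.809 Y42.297
G01 X130.470 Y43.950
G01 X136.349 Y40.409
G0 X52.436 Y141.195
M3 S228
G01 X142.034 Y141.195 F3233
G01 X142.034 Y79.103
G01 X52.436 Y79.103
G01 X52.436 Y141.195
M5
G0 X0.000 Y0.000

viewBox `0 0 198.647 154.715` with mm width/height → 1 unit = 1 mm. Flip: y_m = 154.715 − y_svg.

**Shape 1** — `<path>` regular polygon, stroke `#ff0000` → engrave (S228, F3233). Machine vertices: (136.349,40.409) → (138.002,33.748) → (134.461,27.869) → (127.800,26.216) → (121.921,29.757) → (120.268,36.418) → (123.809,42.297) → (130.470,43.950) → (136.349,40.409). Closed: final G1 returns to the first vertex.

**Shape 2** — `<path>` rectangle, stroke `#ff0000` → engrave (S228, F3233). Machine vertices: (52.436,141.195) → (142.034,141.195) → (142.034,79.103) → (52.436,79.103) → (52.436,141.195). Closed: final G1 returns to the first vertex.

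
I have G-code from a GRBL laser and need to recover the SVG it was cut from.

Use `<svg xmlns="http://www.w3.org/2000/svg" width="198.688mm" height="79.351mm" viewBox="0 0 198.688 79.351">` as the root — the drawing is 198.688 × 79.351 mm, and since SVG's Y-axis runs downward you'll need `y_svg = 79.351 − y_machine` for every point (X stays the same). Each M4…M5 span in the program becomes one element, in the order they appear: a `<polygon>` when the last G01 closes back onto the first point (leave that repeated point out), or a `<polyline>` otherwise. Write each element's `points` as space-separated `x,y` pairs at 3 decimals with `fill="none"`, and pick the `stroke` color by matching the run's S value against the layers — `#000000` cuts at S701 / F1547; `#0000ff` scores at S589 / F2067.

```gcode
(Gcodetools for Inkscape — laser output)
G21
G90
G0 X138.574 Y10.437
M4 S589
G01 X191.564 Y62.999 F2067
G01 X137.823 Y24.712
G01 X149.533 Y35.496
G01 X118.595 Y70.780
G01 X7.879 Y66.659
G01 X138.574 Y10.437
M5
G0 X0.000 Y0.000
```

<svg xmlns="http://www.w3.org/2000/svg" width="198.688mm" height="79.351mm" viewBox="0 0 198.688 79.351">
  <polygon points="138.574,68.914 191.564,16.352 137.823,54.639 149.533,43.855 118.595,8.571 7.879,12.692" fill="none" stroke="#0000ff"/>
</svg>

y_svg = 79.351 − y_m. Every run uses S589, so all elements get stroke `#0000ff` (score).

[1] closed run; points: 138.574,68.914 191.564,16.352 137.823,54.639 149.533,43.855 118.595,8.571 7.879,12.692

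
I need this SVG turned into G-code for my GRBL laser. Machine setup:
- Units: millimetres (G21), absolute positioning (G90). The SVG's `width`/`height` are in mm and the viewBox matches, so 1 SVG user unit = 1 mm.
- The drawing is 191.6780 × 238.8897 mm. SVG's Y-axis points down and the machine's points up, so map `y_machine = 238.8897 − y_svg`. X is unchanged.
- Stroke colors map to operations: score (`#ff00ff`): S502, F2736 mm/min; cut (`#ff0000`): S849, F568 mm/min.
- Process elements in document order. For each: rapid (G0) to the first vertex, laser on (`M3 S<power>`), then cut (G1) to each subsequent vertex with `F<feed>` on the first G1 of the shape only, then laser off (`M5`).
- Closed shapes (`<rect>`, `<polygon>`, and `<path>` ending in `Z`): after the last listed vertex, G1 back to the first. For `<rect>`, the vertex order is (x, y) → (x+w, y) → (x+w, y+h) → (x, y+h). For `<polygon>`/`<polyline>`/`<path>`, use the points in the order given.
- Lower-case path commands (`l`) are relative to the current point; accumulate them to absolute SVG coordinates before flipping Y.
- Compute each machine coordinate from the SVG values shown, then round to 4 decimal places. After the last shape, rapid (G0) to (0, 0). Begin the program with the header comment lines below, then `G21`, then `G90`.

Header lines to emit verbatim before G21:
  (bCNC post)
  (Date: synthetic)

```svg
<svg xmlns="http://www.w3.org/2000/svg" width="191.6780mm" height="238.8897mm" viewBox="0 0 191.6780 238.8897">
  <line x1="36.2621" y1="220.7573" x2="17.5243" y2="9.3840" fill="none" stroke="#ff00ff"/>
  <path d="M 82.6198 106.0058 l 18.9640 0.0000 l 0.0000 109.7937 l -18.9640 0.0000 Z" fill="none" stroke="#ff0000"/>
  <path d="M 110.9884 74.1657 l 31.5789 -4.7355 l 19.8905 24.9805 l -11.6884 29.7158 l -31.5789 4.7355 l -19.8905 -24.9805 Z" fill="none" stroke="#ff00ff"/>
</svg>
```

1 u = 1 mm; y_m = 238.8897 − y.

[1] `<line>` line segment, #ff00ff→score S502 F2736: (36.2621,18.1324) → (17.5243,229.5057)

[2] `<path>` rectangle, #ff0000→cut S849 F568: (82.6198,132.8839) → (101.5838,132.8839) → (101.5838,23.0902) → (82.6198,23.0902) → (82.6198,132.8839) (closed)

[3] `<path>` regular polygon, #ff00ff→score S502 F2736: (110.9884,164.7240) → (142.5673,169.4595) → (162.4578,144.4790) → (150.7694,114.7632) → (119.1905,110.0277) → (99.3000,135.0082) → (110.9884,164.7240) (closed)

(bCNC post)
(Date: synthetic)
G21
G90
G0 X36.2621 Y18.1324
M3 S502
G1 X17.5243 Y229.5057 F2736
M5
G0 X82.6198 Y132.8839
M3 S849
G1 X101.5838 Y132.8839 F568
G1 X101.5838 Y23.0902
G1 X82.6198 Y23.0902
G1 X82.6198 Y132.8839
M5
G0 X110.9884 Y164.7240
M3 S502
G1 X142.5673 Y169.4595 F2736
G1 X162.4578 Y144.4790
G1 X150.7694 Y114.7632
G1 X119.1905 Y110.0277
G1 X99.3000 Y135.0082
G1 X110.9884 Y164.7240
M5
G0 X0.0000 Y0.0000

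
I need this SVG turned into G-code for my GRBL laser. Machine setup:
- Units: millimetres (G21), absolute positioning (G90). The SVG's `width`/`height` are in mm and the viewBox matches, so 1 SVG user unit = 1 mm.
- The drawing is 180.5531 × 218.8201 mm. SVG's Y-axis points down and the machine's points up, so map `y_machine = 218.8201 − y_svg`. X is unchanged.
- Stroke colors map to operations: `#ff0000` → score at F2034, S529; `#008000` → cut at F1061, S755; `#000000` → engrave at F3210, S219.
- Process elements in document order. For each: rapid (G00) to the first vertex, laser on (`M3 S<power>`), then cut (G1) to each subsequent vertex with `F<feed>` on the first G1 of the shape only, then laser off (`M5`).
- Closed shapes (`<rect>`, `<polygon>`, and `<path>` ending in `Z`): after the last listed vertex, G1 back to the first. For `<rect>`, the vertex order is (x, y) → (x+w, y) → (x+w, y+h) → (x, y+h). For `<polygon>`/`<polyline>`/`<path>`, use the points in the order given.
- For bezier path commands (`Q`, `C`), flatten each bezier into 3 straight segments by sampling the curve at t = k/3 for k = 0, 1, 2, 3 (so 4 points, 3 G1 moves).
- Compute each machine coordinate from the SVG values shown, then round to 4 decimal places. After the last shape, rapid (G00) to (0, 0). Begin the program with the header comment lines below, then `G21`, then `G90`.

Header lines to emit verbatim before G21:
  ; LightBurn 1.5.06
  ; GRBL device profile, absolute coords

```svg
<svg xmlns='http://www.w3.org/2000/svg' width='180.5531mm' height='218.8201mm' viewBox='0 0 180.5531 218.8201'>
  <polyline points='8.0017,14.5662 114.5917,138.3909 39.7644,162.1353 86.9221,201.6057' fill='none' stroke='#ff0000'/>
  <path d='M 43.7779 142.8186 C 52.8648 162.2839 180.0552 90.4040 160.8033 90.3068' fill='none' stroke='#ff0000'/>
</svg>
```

; LightBurn 1.5.06
; GRBL device profile, absolute coords
G21
G90
G00 X8.0017 Y204.2539
M3 S529
G1 X114.5917 Y80.4292 F2034
G1 X39.7644 Y56.6848
G1 X86.9221 Y17.2144
M5
G00 X43.7779 Y76.0015
M3 S529
G1 X82.4346 Y80.9428 F2034
G1 X141.0391 Y110.5303
G1 X160.8033 Y128.5133
M5
G00 X0.0000 Y0.0000

Since the viewBox matches the mm dimensions, user units are millimetres directly. The only transform is the Y-flip y_m = 218.8201 − y_svg.

Shape 1 is a open polyline drawn with `<polyline>`. Its stroke #ff0000 means score at S529, F2034. After flipping Y the toolpath is (8.0017,204.2539) → (114.5917,80.4292) → (39.7644,56.6848) → (86.9221,17.2144).

Shape 2 is a cubic bezier drawn with `<path>`. Its stroke #ff0000 means score at S529, F2034. After flipping Y the toolpath is (43.7779,76.0015) → (82.4346,80.9428) → (141.0391,110.5303) → (160.8033,128.5133).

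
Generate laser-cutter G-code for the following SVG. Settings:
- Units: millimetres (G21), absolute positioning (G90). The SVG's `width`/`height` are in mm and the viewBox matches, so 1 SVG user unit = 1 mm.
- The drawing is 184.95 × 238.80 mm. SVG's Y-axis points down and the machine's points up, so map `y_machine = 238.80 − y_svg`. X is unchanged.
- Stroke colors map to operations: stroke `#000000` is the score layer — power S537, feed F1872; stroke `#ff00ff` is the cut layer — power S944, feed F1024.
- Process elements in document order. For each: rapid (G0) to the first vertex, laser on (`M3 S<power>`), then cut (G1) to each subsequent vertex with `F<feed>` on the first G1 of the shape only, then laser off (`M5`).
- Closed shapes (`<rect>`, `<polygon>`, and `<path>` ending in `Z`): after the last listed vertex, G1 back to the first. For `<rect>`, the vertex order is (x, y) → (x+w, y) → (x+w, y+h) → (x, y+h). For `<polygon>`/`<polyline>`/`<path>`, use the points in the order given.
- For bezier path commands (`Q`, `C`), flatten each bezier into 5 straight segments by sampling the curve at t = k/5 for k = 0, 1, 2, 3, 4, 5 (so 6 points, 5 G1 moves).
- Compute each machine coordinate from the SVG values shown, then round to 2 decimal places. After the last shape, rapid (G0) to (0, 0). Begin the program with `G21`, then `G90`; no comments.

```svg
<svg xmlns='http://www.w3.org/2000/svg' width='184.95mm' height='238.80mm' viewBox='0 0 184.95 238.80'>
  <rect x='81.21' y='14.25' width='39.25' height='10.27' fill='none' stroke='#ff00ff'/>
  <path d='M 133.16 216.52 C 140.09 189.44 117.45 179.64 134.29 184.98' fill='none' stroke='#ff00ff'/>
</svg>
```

G21
G90
G0 X81.21 Y224.55
M3 S944
G1 X120.46 Y224.55 F1024
G1 X120.46 Y214.28
G1 X81.21 Y214.28
G1 X81.21 Y224.55
M5
G0 X133.16 Y22.28
M3 S944
G1 X134.32 Y36.47 F1024
G1 X131.70 Y46.62
G1 X128.61 Y52.82
G1 X128.37 Y55.19
G1 X134.29 Y53.82
M5
G0 X0.00 Y0.00

Since the viewBox matches the mm dimensions, user units are millimetres directly. The only transform is the Y-flip y_m = 238.80 − y_svg.

Shape 1 is a rectangle drawn with `<rect>`. Its stroke #ff00ff means cut at S944, F1024. After flipping Y the toolpath is (81.21,224.55) → (120.46,224.55) → (120.46,214.28) → (81.21,214.28) → (81.21,224.55), returning to the start.

Shape 2 is a cubic bezier drawn with `<path>`. Its stroke #ff00ff means cut at S944, F1024. After flipping Y the toolpath is (133.16,22.28) → (134.32,36.47) → (131.70,46.62) → (128.61,52.82) → (128.37,55.19) → (134.29,53.82).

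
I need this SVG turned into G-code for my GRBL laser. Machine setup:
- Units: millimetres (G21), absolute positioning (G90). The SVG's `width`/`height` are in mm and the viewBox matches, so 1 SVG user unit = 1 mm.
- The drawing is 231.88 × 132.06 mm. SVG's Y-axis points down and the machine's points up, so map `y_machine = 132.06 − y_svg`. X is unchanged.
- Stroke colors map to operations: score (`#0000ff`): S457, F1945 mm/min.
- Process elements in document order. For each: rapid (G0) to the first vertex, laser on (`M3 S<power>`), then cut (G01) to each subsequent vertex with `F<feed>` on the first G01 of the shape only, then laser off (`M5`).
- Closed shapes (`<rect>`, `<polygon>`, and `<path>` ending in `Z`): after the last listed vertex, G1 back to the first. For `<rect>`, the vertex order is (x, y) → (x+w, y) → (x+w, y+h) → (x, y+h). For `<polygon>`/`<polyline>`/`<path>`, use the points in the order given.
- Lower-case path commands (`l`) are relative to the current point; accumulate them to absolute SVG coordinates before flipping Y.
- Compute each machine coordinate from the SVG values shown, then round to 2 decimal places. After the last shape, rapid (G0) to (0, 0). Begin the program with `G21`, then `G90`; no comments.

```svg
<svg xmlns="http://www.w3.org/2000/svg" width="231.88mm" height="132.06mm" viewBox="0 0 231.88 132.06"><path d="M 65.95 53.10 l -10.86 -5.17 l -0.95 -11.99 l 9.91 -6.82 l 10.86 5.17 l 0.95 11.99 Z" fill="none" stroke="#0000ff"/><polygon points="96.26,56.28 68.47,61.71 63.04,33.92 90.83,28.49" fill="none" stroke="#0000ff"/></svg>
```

G21
G90
G0 X65.95 Y78.96
M3 S457
G01 X55.09 Y84.13 F1945
G01 X54.14 Y96.12
G01 X64.05 Y102.94
G01 X74.91 Y97.77
G01 X75.86 Y85.78
G01 X65.95 Y78.96
M5
G0 X96.26 Y75.78
M3 S457
G01 X68.47 Y70.35 F1945
G01 X63.04 Y98.14
G01 X90.83 Y103.57
G01 X96.26 Y75.78
M5
G0 X0.00 Y0.00

viewBox `0 0 231.88 132.06` with mm width/height → 1 unit = 1 mm. Flip: y_m = 132.06 − y_svg.

**Shape 1** — `<path>` regular polygon, stroke `#0000ff` → score (S457, F1945). Machine vertices: (65.95,78.96) → (55.09,84.13) → (54.14,96.12) → (64.05,102.94) → (74.91,97.77) → (75.86,85.78) → (65.95,78.96). Closed: final G1 returns to the first vertex.

**Shape 2** — `<polygon>` regular polygon, stroke `#0000ff` → score (S457, F1945). Machine vertices: (96.26,75.78) → (68.47,70.35) → (63.04,98.14) → (90.83,103.57) → (96.26,75.78). Closed: final G1 returns to the first vertex.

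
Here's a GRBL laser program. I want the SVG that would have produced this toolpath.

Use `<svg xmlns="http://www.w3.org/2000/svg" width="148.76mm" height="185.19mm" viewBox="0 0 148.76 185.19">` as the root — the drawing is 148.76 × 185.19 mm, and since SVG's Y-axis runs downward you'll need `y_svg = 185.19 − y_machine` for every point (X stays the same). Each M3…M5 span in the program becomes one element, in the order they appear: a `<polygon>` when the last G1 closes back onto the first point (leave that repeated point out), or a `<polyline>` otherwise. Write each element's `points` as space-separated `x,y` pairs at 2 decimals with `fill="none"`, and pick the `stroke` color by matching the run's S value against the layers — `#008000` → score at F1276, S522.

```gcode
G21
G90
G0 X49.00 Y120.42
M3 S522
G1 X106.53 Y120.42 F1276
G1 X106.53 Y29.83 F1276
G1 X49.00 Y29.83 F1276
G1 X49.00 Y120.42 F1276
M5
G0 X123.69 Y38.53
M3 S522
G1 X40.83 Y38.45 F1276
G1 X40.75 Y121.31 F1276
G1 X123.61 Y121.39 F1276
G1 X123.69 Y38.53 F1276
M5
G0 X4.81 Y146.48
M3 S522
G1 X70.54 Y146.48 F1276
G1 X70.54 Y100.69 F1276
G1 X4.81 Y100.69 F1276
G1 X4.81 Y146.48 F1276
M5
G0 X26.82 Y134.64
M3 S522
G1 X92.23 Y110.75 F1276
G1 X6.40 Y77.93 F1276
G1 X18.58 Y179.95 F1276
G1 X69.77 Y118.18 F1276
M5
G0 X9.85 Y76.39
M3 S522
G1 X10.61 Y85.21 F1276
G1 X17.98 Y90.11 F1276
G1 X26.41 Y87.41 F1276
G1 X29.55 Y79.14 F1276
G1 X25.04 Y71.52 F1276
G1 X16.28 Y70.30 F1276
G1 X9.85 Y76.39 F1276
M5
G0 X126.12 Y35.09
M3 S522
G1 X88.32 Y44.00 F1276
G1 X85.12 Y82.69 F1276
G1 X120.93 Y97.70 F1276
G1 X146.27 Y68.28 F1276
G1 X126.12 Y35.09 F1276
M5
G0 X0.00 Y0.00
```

y_svg = 185.19 − y_m. Every run uses S522, so all elements get stroke `#008000` (score).

[1] closed run; points: 49.00,64.77 106.53,64.77 106.53,155.36 49.00,155.36

[2] closed run; points: 123.69,146.66 40.83,146.74 40.75,63.88 123.61,63.80

[3] closed run; points: 4.81,38.71 70.54,38.71 70.54,84.50 4.81,84.50

[4] open run; points: 26.82,50.55 92.23,74.44 6.40,107.26 18.58,5.24 69.77,67.01

[5] closed run; points: 9.85,108.80 10.61,99.98 17.98,95.08 26.41,97.78 29.55,106.05 25.04,113.67 16.28,114.89

[6] closed run; points: 126.12,150.10 88.32,141.19 85.12,102.50 120.93,87.49 146.27,116.91

<svg xmlns="http://www.w3.org/2000/svg" width="148.76mm" height="185.19mm" viewBox="0 0 148.76 185.19">
  <polygon points="49.00,64.77 106.53,64.77 106.53,155.36 49.00,155.36" fill="none" stroke="#008000"/>
  <polygon points="123.69,146.66 40.83,146.74 40.75,63.88 123.61,63.80" fill="none" stroke="#008000"/>
  <polygon points="4.81,38.71 70.54,38.71 70.54,84.50 4.81,84.50" fill="none" stroke="#008000"/>
  <polyline points="26.82,50.55 92.23,74.44 6.40,107.26 18.58,5.24 69.77,67.01" fill="none" stroke="#008000"/>
  <polygon points="9.85,108.80 10.61,99.98 17.98,95.08 26.41,97.78 29.55,106.05 25.04,113.67 16.28,114.89" fill="none" stroke="#008000"/>
  <polygon points="126.12,150.10 88.32,141.19 85.12,102.50 120.93,87.49 146.27,116.91" fill="none" stroke="#008000"/>
</svg>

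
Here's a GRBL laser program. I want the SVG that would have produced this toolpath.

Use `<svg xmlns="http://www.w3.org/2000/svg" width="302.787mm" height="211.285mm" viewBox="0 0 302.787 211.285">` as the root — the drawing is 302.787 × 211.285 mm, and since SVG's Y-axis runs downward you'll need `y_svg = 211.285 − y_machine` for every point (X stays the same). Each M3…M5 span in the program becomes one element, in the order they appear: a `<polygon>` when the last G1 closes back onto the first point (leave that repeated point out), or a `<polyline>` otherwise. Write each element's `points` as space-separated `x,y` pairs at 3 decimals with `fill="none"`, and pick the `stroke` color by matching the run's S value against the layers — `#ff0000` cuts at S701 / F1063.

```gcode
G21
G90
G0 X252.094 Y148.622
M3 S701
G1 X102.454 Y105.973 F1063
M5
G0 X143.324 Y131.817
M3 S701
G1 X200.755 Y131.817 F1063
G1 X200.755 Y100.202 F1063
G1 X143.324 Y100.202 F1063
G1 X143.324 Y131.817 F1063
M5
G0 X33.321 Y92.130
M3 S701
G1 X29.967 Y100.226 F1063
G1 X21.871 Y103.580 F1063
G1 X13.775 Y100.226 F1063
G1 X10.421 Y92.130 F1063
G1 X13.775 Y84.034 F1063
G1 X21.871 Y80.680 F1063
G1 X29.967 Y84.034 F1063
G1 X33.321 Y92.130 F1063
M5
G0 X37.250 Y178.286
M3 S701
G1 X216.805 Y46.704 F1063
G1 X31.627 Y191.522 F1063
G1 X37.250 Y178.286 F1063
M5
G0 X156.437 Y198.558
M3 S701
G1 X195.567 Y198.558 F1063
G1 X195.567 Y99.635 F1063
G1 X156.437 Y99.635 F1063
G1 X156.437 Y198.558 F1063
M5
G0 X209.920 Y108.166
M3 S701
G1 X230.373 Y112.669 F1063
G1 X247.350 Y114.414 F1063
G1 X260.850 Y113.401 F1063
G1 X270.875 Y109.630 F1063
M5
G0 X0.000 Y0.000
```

<svg xmlns="http://www.w3.org/2000/svg" width="302.787mm" height="211.285mm" viewBox="0 0 302.787 211.285">
  <polyline points="252.094,62.663 102.454,105.312" fill="none" stroke="#ff0000"/>
  <polygon points="143.324,79.468 200.755,79.468 200.755,111.083 143.324,111.083" fill="none" stroke="#ff0000"/>
  <polygon points="33.321,119.155 29.967,111.059 21.871,107.705 13.775,111.059 10.421,119.155 13.775,127.251 21.871,130.605 29.967,127.251" fill="none" stroke="#ff0000"/>
  <polygon points="37.250,32.999 216.805,164.581 31.627,19.763" fill="none" stroke="#ff0000"/>
  <polygon points="156.437,12.727 195.567,12.727 195.567,111.650 156.437,111.650" fill="none" stroke="#ff0000"/>
  <polyline points="209.920,103.119 230.373,98.616 247.350,96.871 260.850,97.884 270.875,101.655" fill="none" stroke="#ff0000"/>
</svg>

y_svg = 211.285 − y_m. Every run uses S701, so all elements get stroke `#ff0000` (cut).

[1] open run; points: 252.094,62.663 102.454,105.312

[2] closed run; points: 143.324,79.468 200.755,79.468 200.755,111.083 143.324,111.083

[3] closed run; points: 33.321,119.155 29.967,111.059 21.871,107.705 13.775,111.059 10.421,119.155 13.775,127.251 21.871,130.605 29.967,127.251

[4] closed run; points: 37.250,32.999 216.805,164.581 31.627,19.763

[5] closed run; points: 156.437,12.727 195.567,12.727 195.567,111.650 156.437,111.650

[6] open run; points: 209.920,103.119 230.373,98.616 247.350,96.871 260.850,97.884 270.875,101.655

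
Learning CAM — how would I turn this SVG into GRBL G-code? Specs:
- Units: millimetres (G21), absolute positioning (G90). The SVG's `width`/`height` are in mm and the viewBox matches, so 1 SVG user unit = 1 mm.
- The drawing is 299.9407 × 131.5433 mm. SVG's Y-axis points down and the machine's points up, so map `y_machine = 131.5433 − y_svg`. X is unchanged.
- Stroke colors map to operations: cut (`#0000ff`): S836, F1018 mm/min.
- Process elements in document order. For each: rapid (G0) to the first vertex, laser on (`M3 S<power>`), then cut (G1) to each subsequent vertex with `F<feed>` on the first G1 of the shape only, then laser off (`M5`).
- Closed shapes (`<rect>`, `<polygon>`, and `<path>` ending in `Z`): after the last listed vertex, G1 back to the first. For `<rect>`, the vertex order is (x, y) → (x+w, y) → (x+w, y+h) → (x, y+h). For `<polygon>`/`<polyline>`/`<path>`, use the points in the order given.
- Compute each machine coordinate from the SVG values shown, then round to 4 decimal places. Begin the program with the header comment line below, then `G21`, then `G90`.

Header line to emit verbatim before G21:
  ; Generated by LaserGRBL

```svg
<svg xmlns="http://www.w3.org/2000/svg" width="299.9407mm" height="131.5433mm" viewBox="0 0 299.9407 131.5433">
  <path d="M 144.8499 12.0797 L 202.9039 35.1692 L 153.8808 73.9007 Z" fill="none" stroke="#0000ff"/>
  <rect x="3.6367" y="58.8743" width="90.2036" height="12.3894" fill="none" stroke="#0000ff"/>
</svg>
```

1 u = 1 mm; y_m = 131.5433 − y.

[1] `<path>` regular polygon, #0000ff→cut S836 F1018: (144.8499,119.4636) → (202.9039,96.3741) → (153.8808,57.6426) → (144.8499,119.4636) (closed)

[2] `<rect>` rectangle, #0000ff→cut S836 F1018: (3.6367,72.6690) → (93.8403,72.6690) → (93.8403,60.2796) → (3.6367,60.2796) → (3.6367,72.6690) (closed)

; Generated by LaserGRBL
G21
G90
G0 X144.8499 Y119.4636
M3 S836
G1 X202.9039 Y96.3741 F1018
G1 X153.8808 Y57.6426
G1 X144.8499 Y119.4636
M5
G0 X3.6367 Y72.6690
M3 S836
G1 X93.8403 Y72.6690 F1018
G1 X93.8403 Y60.2796
G1 X3.6367 Y60.2796
G1 X3.6367 Y72.6690
M5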